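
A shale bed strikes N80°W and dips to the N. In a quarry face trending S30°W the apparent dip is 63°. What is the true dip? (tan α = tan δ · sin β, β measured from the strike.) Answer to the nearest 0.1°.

The section is 70° from the strike.
tan(true dip) = tan 63° / sin 70° = 2.0886
true dip = arctan 2.0886 = 64.42°

64.4°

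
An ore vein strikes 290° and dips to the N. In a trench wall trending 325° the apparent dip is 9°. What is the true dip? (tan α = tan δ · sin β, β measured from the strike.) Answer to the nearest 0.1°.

15.4°

β = acute angle between strike 290° and section 325° = 35°.
tan δ = tan α / sin β = tan 9° / sin 35° = 0.1584 / 0.5736 = 0.2761
true dip = arctan 0.2761 = 15.44°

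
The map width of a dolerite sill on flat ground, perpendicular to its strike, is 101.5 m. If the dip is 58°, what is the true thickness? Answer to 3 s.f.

True thickness t = w · sin(dip) = 101.5 × sin 58°
t = 101.5 × 0.8480 = 86.077 m

86.1 m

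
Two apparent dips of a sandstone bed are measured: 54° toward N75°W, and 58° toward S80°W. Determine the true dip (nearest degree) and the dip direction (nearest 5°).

Represent each trace as a vector plunging at its apparent dip toward its trend (east-north-up frame): v₁ = (-0.568, 0.152, -0.809), v₂ = (-0.522, -0.092, -0.848).
The plane normal is n = v₁ × v₂ ∝ (-0.203, -0.059, 0.132).
tan δ = √(n_x²+n_y²)/n_z = 0.212/0.132, so δ = 58.2°.
Dip direction = atan2(-0.203, -0.059) = 254° (azimuth of n's horizontal projection).

true dip 58°, dip direction 255°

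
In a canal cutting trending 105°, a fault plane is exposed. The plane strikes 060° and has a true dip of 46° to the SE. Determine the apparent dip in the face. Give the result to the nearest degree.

36°

Angle between strike (060°) and section (105°): β = 45°.
tan(apparent dip) = tan 46° · sin 45° = 0.7322
apparent dip = arctan 0.7322 = 36.21°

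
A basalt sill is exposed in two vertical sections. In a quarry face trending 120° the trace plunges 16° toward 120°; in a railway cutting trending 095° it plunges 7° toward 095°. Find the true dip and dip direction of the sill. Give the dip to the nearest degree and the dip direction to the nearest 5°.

true dip 23°, dip direction 170°

Represent each trace as a vector plunging at its apparent dip toward its trend (east-north-up frame): v₁ = (0.832, -0.481, -0.276), v₂ = (0.989, -0.087, -0.122).
Cross product v₁ × v₂ gives the pole to the plane: n ∝ (0.035, -0.171, 0.403).
True dip = arccos(n_z / |n|) = arccos(0.9177) = 23.4°.
The horizontal component of n points toward azimuth atan2(n_x, n_y) = 169°, the dip direction.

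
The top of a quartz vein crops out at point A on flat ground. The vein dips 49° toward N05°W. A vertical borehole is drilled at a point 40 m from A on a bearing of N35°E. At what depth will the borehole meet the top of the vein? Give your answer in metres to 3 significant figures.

The hole lies 40° from the dip direction, so the down-dip offset is 40 × cos 40° = 30.64 m.
Depth = down-dip offset × tan(dip) = 30.64 × tan 49° = 30.64 × 1.1504
Depth = 35.25 m

35.2 m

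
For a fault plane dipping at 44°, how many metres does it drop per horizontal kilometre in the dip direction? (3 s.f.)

drop per km = 1000 × tan 44° = 1000 × 0.9657

966 m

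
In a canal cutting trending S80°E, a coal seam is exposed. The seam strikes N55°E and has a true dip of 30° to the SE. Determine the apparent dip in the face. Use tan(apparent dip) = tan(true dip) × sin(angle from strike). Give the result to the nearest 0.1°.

The section lies 45° from the strike.
tan α = tan 30° × sin 45° = 0.5774 × 0.7071 = 0.4082
apparent dip = arctan 0.4082 = 22.21°

22.2°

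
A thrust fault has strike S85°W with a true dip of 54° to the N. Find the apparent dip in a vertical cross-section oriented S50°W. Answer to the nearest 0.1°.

The section lies 35° from the strike.
tan α = tan 54° × sin 35° = 1.3764 × 0.5736 = 0.7895
α = arctan(0.7895) = 38.29°

38.3°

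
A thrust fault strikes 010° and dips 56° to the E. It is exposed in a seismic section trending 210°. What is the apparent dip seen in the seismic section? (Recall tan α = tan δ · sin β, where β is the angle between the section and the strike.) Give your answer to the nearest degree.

27°

The section lies 20° from the strike.
tan α = tan 56° × sin 20° = 1.4826 × 0.3420 = 0.5071
apparent dip = arctan 0.5071 = 26.89°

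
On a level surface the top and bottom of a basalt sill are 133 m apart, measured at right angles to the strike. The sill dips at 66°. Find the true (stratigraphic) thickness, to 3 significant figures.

122 m

True thickness t = w · sin(dip) = 133 × sin 66°
t = 133 × 0.9135 = 121.502 m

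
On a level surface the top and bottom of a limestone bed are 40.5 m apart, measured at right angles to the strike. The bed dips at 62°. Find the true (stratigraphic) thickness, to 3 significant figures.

True thickness t = w · sin(dip) = 40.5 × sin 62°
t = 40.5 × 0.8829 = 35.759 m

35.8 m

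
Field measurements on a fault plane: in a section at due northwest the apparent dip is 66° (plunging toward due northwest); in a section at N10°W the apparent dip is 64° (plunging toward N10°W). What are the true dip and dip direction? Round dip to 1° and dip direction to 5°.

Represent each trace as a vector plunging at its apparent dip toward its trend (east-north-up frame): v₁ = (-0.288, 0.288, -0.914), v₂ = (-0.076, 0.432, -0.899).
n = v₁ × v₂ = (-0.136, 0.189, 0.102) (taken with n_z > 0).
tan δ = √(n_x²+n_y²)/n_z = 0.233/0.102, so δ = 66.3°.
Dip direction = azimuth of (n_x, n_y) = atan2(-0.136, 0.189) = 324°.

true dip 66°, dip direction 325°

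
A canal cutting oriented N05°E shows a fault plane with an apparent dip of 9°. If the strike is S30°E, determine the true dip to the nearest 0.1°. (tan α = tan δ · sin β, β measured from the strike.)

15.4°

β = acute angle between strike S30°E and section N05°E = 35°.
tan(true dip) = tan 9° / sin 35° = 0.2761
true dip = arctan 0.2761 = 15.44°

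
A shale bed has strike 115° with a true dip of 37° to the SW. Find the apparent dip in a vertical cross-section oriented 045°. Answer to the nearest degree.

The strike is 115° and the section trends 045°; the acute angle between them is β = 70°.
tan α = tan 37° × sin 70° = 0.7536 × 0.9397 = 0.7081
apparent dip = arctan 0.7081 = 35.30°

35°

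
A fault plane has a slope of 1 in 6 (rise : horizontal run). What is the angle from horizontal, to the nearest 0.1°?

tan θ = 1/6 = 0.1667
θ = arctan(0.1667) = 9.46°

9.5°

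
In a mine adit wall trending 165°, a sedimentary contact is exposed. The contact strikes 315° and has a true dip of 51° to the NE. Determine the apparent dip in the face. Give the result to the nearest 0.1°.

The section lies 30° from the strike.
tan α = tan 51° × sin 30° = 1.2349 × 0.5000 = 0.6174
α = arctan(0.6174) = 31.69°

31.7°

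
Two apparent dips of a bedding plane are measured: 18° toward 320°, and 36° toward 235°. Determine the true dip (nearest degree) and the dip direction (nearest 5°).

true dip 38°, dip direction 255°

Represent each trace as a vector plunging at its apparent dip toward its trend (east-north-up frame): v₁ = (-0.611, 0.729, -0.309), v₂ = (-0.663, -0.464, -0.588).
Cross product v₁ × v₂ gives the pole to the plane: n ∝ (-0.572, -0.155, 0.766).
True dip = arccos(n_z / |n|) = arccos(0.7914) = 37.7°.
The horizontal component of n points toward azimuth atan2(n_x, n_y) = 255°, the dip direction.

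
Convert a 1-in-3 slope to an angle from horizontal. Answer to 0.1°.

18.4°

tan θ = 1/3 = 0.3333
θ = arctan(0.3333) = 18.43°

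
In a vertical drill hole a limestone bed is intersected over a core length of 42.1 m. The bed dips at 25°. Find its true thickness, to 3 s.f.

38.2 m

True thickness t = h · cos(dip) = 42.1 × cos 25°
t = 42.1 × 0.9063 = 38.156 m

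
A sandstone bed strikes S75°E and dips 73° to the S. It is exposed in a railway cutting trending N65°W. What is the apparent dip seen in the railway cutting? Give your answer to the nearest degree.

The section lies 10° from the strike.
tan α = tan 73° × sin 10° = 3.2709 × 0.1736 = 0.5680
α = arctan(0.5680) = 29.60°

30°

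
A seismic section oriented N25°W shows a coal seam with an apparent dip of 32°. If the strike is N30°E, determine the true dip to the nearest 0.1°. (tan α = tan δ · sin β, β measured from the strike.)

37.3°

β = acute angle between strike N30°E and section N25°W = 55°.
tan(true dip) = tan 32° / sin 55° = 0.7628
δ = arctan(0.7628) = 37.34°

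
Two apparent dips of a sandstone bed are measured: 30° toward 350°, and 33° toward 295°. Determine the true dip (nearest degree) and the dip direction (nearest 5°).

true dip 35°, dip direction 315°

Each apparent-dip line lies in the plane. As unit vectors (x east, y north, z up), v₁ plunges 30°→350° and v₂ plunges 33°→295°.
The plane normal is n = v₁ × v₂ ∝ (-0.287, 0.298, 0.595).
tan δ = √(n_x²+n_y²)/n_z = 0.414/0.595, so δ = 34.8°.
Dip direction = atan2(-0.287, 0.298) = 316° (azimuth of n's horizontal projection).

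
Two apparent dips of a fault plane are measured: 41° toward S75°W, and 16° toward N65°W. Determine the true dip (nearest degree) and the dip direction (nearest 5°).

Represent each trace as a vector plunging at its apparent dip toward its trend (east-north-up frame): v₁ = (-0.729, -0.195, -0.656), v₂ = (-0.871, 0.406, -0.276).
The plane normal is n = v₁ × v₂ ∝ (-0.320, -0.371, 0.466).
True dip = arccos(n_z / |n|) = arccos(0.6895) = 46.4°.
Dip direction = atan2(-0.320, -0.371) = 221° (azimuth of n's horizontal projection).

true dip 46°, dip direction 220°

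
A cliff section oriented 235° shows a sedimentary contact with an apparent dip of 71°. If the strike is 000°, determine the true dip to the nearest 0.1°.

74.2°

The section is 55° from the strike.
tan δ = tan α / sin β = tan 71° / sin 55° = 2.9042 / 0.8192 = 3.5454
true dip = arctan 3.5454 = 74.25°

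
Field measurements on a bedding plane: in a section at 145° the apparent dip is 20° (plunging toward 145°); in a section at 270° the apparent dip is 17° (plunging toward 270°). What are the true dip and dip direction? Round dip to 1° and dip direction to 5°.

Represent each trace as a vector plunging at its apparent dip toward its trend (east-north-up frame): v₁ = (0.539, -0.770, -0.342), v₂ = (-0.956, -0.000, -0.292).
The plane normal is n = v₁ × v₂ ∝ (-0.225, -0.485, 0.736).
Dip δ = arctan(|n_h|/n_z) = arctan(0.534/0.736) = 36.0°.
Dip direction = azimuth of (n_x, n_y) = atan2(-0.225, -0.485) = 205°.

true dip 36°, dip direction 205°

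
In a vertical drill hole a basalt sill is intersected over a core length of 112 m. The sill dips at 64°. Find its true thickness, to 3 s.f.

True thickness t = h · cos(dip) = 112 × cos 64°
t = 112 × 0.4384 = 49.098 m

49.1 m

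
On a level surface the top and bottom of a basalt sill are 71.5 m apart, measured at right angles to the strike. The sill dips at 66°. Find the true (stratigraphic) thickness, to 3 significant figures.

65.3 m

True thickness t = w · sin(dip) = 71.5 × sin 66°
t = 71.5 × 0.9135 = 65.319 m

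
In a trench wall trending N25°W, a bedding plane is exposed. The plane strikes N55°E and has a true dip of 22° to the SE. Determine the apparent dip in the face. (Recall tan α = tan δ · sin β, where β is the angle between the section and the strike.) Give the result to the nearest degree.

22°

The strike is N55°E and the section trends N25°W; the acute angle between them is β = 80°.
tan α = tan 22° × sin 80° = 0.4040 × 0.9848 = 0.3979
α = arctan(0.3979) = 21.70°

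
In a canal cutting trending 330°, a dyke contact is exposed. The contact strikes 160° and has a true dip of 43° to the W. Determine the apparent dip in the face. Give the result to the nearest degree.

Angle between strike (160°) and section (330°): β = 10°.
tan α = tan 43° × sin 10° = 0.9325 × 0.1736 = 0.1619
α = arctan(0.1619) = 9.20°

9°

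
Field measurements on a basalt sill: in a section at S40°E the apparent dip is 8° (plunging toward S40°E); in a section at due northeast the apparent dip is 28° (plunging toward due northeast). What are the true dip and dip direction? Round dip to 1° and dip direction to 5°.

Each apparent-dip line lies in the plane. As unit vectors (x east, y north, z up), v₁ plunges 8°→S40°E and v₂ plunges 28°→due northeast.
The plane normal is n = v₁ × v₂ ∝ (0.443, 0.212, 0.871).
Dip δ = arctan(|n_h|/n_z) = arctan(0.491/0.871) = 29.4°.
Dip direction = azimuth of (n_x, n_y) = atan2(0.443, 0.212) = 64°.

true dip 29°, dip direction 065°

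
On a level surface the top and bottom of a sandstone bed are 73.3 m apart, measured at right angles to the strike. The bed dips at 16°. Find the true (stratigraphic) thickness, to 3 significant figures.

True thickness t = w · sin(dip) = 73.3 × sin 16°
t = 73.3 × 0.2756 = 20.204 m

20.2 m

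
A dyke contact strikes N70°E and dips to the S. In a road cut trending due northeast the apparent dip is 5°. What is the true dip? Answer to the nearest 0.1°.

11.7°

β = acute angle between strike N70°E and section due northeast = 25°.
tan δ = tan α / sin β = tan 5° / sin 25° = 0.0875 / 0.4226 = 0.2070
true dip = arctan 0.2070 = 11.70°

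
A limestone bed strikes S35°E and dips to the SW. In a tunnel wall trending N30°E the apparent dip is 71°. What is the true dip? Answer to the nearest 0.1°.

The section is 65° from the strike.
tan δ = tan α / sin β = tan 71° / sin 65° = 2.9042 / 0.9063 = 3.2044
true dip = arctan 3.2044 = 72.67°

72.7°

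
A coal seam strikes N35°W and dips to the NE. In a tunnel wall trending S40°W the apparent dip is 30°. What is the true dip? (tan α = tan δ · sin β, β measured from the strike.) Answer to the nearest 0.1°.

30.9°

The section is 75° from the strike.
tan δ = tan α / sin β = tan 30° / sin 75° = 0.5774 / 0.9659 = 0.5977
δ = arctan(0.5977) = 30.87°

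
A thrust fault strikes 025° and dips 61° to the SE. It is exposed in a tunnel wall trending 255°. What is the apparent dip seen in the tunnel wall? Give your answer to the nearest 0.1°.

The section lies 50° from the strike.
tan α = tan 61° × sin 50° = 1.8040 × 0.7660 = 1.3820
α = arctan(1.3820) = 54.11°

54.1°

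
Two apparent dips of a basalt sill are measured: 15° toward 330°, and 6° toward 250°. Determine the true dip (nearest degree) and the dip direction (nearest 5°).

true dip 15°, dip direction 315°

The two traces are lines in the plane: v₁ = (sin 330°·cos 15°, cos 330°·cos 15°, −sin 15°), v₂ = (sin 250°·cos 6°, cos 250°·cos 6°, −sin 6°).
n = v₁ × v₂ = (-0.175, 0.191, 0.946) (taken with n_z > 0).
Dip δ = arctan(|n_h|/n_z) = arctan(0.260/0.946) = 15.3°.
Dip direction = atan2(-0.175, 0.191) = 317° (azimuth of n's horizontal projection).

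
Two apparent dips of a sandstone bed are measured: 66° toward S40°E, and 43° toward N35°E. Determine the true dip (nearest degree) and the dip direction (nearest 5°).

Represent each trace as a vector plunging at its apparent dip toward its trend (east-north-up frame): v₁ = (0.261, -0.312, -0.914), v₂ = (0.419, 0.599, -0.682).
Cross product v₁ × v₂ gives the pole to the plane: n ∝ (0.760, -0.205, 0.287).
tan δ = √(n_x²+n_y²)/n_z = 0.787/0.287, so δ = 69.9°.
Dip direction = azimuth of (n_x, n_y) = atan2(0.760, -0.205) = 105°.

true dip 70°, dip direction 105°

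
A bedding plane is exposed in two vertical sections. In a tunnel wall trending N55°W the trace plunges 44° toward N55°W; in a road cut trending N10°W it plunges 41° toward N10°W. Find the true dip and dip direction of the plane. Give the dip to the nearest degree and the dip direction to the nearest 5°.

true dip 45°, dip direction 320°

Each apparent-dip line lies in the plane. As unit vectors (x east, y north, z up), v₁ plunges 44°→N55°W and v₂ plunges 41°→N10°W.
Cross product v₁ × v₂ gives the pole to the plane: n ∝ (-0.246, 0.296, 0.384).
tan δ = √(n_x²+n_y²)/n_z = 0.384/0.384, so δ = 45.0°.
Dip direction = atan2(-0.246, 0.296) = 320° (azimuth of n's horizontal projection).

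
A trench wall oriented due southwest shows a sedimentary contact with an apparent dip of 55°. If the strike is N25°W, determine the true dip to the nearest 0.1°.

β = acute angle between strike N25°W and section due southwest = 70°.
tan(true dip) = tan 55° / sin 70° = 1.5198
δ = arctan(1.5198) = 56.66°

56.7°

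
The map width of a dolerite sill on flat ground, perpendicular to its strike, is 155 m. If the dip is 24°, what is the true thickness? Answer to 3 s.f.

True thickness t = w · sin(dip) = 155 × sin 24°
t = 155 × 0.4067 = 63.044 m

63.0 m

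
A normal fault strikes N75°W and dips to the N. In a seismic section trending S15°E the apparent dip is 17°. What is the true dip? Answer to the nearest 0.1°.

19.4°

The section is 60° from the strike.
tan δ = tan α / sin β = tan 17° / sin 60° = 0.3057 / 0.8660 = 0.3530
δ = arctan(0.3530) = 19.44°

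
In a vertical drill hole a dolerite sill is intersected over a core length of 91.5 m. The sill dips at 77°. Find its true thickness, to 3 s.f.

True thickness t = h · cos(dip) = 91.5 × cos 77°
t = 91.5 × 0.2250 = 20.583 m

20.6 m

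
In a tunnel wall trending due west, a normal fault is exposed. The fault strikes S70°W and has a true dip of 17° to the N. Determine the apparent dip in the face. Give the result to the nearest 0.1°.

6.0°

The strike is S70°W and the section trends due west; the acute angle between them is β = 20°.
tan(apparent dip) = tan 17° · sin 20° = 0.1046
apparent dip = arctan 0.1046 = 5.97°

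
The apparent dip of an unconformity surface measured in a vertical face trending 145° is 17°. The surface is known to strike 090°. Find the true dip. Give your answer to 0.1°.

20.5°

The section is 55° from the strike.
tan(true dip) = tan 17° / sin 55° = 0.3732
true dip = arctan 0.3732 = 20.47°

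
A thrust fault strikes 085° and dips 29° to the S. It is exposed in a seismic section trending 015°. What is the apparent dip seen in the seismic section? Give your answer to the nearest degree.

Angle between strike (085°) and section (015°): β = 70°.
tan α = tan 29° × sin 70° = 0.5543 × 0.9397 = 0.5209
apparent dip = arctan 0.5209 = 27.51°

28°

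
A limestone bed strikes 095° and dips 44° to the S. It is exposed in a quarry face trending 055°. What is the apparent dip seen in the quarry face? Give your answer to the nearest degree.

32°

The strike is 095° and the section trends 055°; the acute angle between them is β = 40°.
tan(apparent dip) = tan 44° · sin 40° = 0.6207
apparent dip = arctan 0.6207 = 31.83°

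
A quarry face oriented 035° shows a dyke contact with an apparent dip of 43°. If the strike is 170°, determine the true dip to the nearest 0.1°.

52.8°

β = acute angle between strike 170° and section 035° = 45°.
tan δ = tan α / sin β = tan 43° / sin 45° = 0.9325 / 0.7071 = 1.3188
true dip = arctan 1.3188 = 52.83°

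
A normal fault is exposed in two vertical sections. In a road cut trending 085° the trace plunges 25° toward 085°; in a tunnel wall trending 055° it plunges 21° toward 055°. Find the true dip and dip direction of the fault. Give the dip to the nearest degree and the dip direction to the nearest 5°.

Each apparent-dip line lies in the plane. As unit vectors (x east, y north, z up), v₁ plunges 25°→085° and v₂ plunges 21°→055°.
The plane normal is n = v₁ × v₂ ∝ (0.198, 0.000, 0.423).
True dip = arccos(n_z / |n|) = arccos(0.9057) = 25.1°.
The horizontal component of n points toward azimuth atan2(n_x, n_y) = 90°, the dip direction.

true dip 25°, dip direction 090°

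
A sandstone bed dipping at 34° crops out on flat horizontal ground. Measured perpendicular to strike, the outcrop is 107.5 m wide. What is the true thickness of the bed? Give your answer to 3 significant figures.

60.1 m

True thickness t = w · sin(dip) = 107.5 × sin 34°
t = 107.5 × 0.5592 = 60.113 m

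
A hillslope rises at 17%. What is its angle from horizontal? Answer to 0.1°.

9.6°

tan θ = 17/100 = 0.1700
θ = arctan(0.1700) = 9.65°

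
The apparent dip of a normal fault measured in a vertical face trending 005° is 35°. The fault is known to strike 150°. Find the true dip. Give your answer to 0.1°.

β = acute angle between strike 150° and section 005° = 35°.
tan δ = tan α / sin β = tan 35° / sin 35° = 0.7002 / 0.5736 = 1.2208
true dip = arctan 1.2208 = 50.68°

50.7°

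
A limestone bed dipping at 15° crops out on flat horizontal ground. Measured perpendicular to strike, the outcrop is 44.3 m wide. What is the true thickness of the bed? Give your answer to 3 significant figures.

11.5 m

True thickness t = w · sin(dip) = 44.3 × sin 15°
t = 44.3 × 0.2588 = 11.466 m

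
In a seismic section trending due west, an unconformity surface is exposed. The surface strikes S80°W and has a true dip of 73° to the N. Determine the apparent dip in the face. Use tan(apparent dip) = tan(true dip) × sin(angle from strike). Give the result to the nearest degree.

30°

The strike is S80°W and the section trends due west; the acute angle between them is β = 10°.
tan α = tan 73° × sin 10° = 3.2709 × 0.1736 = 0.5680
apparent dip = arctan 0.5680 = 29.60°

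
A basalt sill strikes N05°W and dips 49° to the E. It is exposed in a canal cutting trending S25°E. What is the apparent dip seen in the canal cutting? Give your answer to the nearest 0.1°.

21.5°

The section lies 20° from the strike.
tan(apparent dip) = tan 49° · sin 20° = 0.3934
α = arctan(0.3934) = 21.48°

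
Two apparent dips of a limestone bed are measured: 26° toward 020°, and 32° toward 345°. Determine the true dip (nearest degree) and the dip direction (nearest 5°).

The two traces are lines in the plane: v₁ = (sin 20°·cos 26°, cos 20°·cos 26°, −sin 26°), v₂ = (sin 345°·cos 32°, cos 345°·cos 32°, −sin 32°).
Cross product v₁ × v₂ gives the pole to the plane: n ∝ (-0.088, 0.259, 0.437).
True dip = arccos(n_z / |n|) = arccos(0.8475) = 32.1°.
Dip direction = atan2(-0.088, 0.259) = 341° (azimuth of n's horizontal projection).

true dip 32°, dip direction 340°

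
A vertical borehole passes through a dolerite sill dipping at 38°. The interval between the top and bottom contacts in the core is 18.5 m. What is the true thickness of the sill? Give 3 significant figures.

True thickness t = h · cos(dip) = 18.5 × cos 38°
t = 18.5 × 0.7880 = 14.578 m

14.6 m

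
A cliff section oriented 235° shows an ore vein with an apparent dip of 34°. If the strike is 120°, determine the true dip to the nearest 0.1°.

The section is 65° from the strike.
tan(true dip) = tan 34° / sin 65° = 0.7442
true dip = arctan 0.7442 = 36.66°

36.7°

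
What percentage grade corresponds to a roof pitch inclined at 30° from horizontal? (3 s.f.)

57.7%

grade % = 100 × tan 30° = 100 × 0.5774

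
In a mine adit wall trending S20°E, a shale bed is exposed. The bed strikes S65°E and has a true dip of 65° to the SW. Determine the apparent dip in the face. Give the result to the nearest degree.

57°

Angle between strike (S65°E) and section (S20°E): β = 45°.
tan(apparent dip) = tan 65° · sin 45° = 1.5164
apparent dip = arctan 1.5164 = 56.60°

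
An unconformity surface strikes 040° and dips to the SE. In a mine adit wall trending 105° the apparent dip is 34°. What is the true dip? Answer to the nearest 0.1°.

The section is 65° from the strike.
tan δ = tan α / sin β = tan 34° / sin 65° = 0.6745 / 0.9063 = 0.7442
true dip = arctan 0.7442 = 36.66°

36.7°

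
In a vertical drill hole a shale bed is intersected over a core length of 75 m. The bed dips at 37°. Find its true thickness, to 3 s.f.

59.9 m

True thickness t = h · cos(dip) = 75 × cos 37°
t = 75 × 0.7986 = 59.898 m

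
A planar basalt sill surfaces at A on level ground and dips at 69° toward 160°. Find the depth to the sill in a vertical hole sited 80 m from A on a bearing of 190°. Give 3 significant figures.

The hole lies 30° from the dip direction, so the down-dip offset is 80 × cos 30° = 69.28 m.
Depth = down-dip offset × tan(dip) = 69.28 × tan 69° = 69.28 × 2.6051
Depth = 180.49 m

180 m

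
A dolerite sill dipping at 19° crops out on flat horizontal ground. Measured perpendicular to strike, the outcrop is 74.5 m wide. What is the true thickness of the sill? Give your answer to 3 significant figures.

True thickness t = w · sin(dip) = 74.5 × sin 19°
t = 74.5 × 0.3256 = 24.255 m

24.3 m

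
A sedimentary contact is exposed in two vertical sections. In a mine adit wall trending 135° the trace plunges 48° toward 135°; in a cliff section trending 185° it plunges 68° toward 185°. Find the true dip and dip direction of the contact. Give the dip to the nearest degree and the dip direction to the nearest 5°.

Represent each trace as a vector plunging at its apparent dip toward its trend (east-north-up frame): v₁ = (0.473, -0.473, -0.743), v₂ = (-0.033, -0.373, -0.927).
Cross product v₁ × v₂ gives the pole to the plane: n ∝ (-0.161, -0.463, 0.192).
tan δ = √(n_x²+n_y²)/n_z = 0.490/0.192, so δ = 68.6°.
The horizontal component of n points toward azimuth atan2(n_x, n_y) = 199°, the dip direction.

true dip 69°, dip direction 200°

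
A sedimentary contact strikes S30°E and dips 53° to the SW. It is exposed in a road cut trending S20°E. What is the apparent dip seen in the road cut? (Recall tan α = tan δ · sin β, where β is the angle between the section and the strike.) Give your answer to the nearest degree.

The strike is S30°E and the section trends S20°E; the acute angle between them is β = 10°.
tan α = tan 53° × sin 10° = 1.3270 × 0.1736 = 0.2304
apparent dip = arctan 0.2304 = 12.98°

13°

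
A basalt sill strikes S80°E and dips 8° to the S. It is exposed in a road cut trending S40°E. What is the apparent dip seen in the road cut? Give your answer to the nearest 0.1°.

5.2°

The strike is S80°E and the section trends S40°E; the acute angle between them is β = 40°.
tan(apparent dip) = tan 8° · sin 40° = 0.0903
α = arctan(0.0903) = 5.16°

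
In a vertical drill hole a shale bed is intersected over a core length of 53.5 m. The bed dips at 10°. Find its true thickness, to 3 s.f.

True thickness t = h · cos(dip) = 53.5 × cos 10°
t = 53.5 × 0.9848 = 52.687 m

52.7 m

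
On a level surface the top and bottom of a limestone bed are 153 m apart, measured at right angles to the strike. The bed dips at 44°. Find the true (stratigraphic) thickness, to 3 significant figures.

106 m

True thickness t = w · sin(dip) = 153 × sin 44°
t = 153 × 0.6947 = 106.283 m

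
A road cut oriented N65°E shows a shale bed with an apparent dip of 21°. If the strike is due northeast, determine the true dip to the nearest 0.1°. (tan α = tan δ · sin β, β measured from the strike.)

48.3°

β = acute angle between strike due northeast and section N65°E = 20°.
tan(true dip) = tan 21° / sin 20° = 1.1223
δ = arctan(1.1223) = 48.30°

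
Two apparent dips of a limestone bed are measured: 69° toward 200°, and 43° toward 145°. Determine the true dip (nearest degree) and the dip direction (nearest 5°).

The two traces are lines in the plane: v₁ = (sin 200°·cos 69°, cos 200°·cos 69°, −sin 69°), v₂ = (sin 145°·cos 43°, cos 145°·cos 43°, −sin 43°).
Cross product v₁ × v₂ gives the pole to the plane: n ∝ (-0.330, -0.475, 0.215).
tan δ = √(n_x²+n_y²)/n_z = 0.578/0.215, so δ = 69.6°.
Dip direction = atan2(-0.330, -0.475) = 215° (azimuth of n's horizontal projection).

true dip 70°, dip direction 215°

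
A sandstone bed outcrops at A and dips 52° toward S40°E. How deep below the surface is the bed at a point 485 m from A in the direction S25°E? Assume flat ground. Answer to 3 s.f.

The hole lies 15° from the dip direction, so the down-dip offset is 485 × cos 15° = 468.47 m.
Depth = down-dip offset × tan(dip) = 468.47 × tan 52° = 468.47 × 1.2799
Depth = 599.62 m

600 m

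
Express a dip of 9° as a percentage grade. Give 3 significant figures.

grade % = 100 × tan 9° = 100 × 0.1584

15.8%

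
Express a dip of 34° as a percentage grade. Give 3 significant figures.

67.5%

grade % = 100 × tan 34° = 100 × 0.6745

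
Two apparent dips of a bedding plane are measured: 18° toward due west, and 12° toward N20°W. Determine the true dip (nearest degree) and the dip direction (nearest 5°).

The two traces are lines in the plane: v₁ = (sin 270°·cos 18°, cos 270°·cos 18°, −sin 18°), v₂ = (sin 340°·cos 12°, cos 340°·cos 12°, −sin 12°).
The plane normal is n = v₁ × v₂ ∝ (-0.284, 0.094, 0.874).
tan δ = √(n_x²+n_y²)/n_z = 0.299/0.874, so δ = 18.9°.
Dip direction = azimuth of (n_x, n_y) = atan2(-0.284, 0.094) = 288°.

true dip 19°, dip direction 290°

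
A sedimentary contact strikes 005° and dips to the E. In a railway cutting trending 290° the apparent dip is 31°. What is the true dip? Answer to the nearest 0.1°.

The section is 75° from the strike.
tan(true dip) = tan 31° / sin 75° = 0.6221
δ = arctan(0.6221) = 31.88°

31.9°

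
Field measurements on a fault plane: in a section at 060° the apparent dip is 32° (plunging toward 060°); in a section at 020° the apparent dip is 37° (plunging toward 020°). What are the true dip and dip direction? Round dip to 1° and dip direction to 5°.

true dip 37°, dip direction 025°

Represent each trace as a vector plunging at its apparent dip toward its trend (east-north-up frame): v₁ = (0.734, 0.424, -0.530), v₂ = (0.273, 0.750, -0.602).
n = v₁ × v₂ = (0.143, 0.297, 0.435) (taken with n_z > 0).
tan δ = √(n_x²+n_y²)/n_z = 0.330/0.435, so δ = 37.1°.
Dip direction = atan2(0.143, 0.297) = 26° (azimuth of n's horizontal projection).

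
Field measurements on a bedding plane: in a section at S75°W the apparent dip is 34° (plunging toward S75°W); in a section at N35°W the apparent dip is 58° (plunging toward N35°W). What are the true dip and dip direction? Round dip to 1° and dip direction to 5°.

true dip 58°, dip direction 320°

Each apparent-dip line lies in the plane. As unit vectors (x east, y north, z up), v₁ plunges 34°→S75°W and v₂ plunges 58°→N35°W.
Cross product v₁ × v₂ gives the pole to the plane: n ∝ (-0.425, 0.509, 0.413).
True dip = arccos(n_z / |n|) = arccos(0.5286) = 58.1°.
Dip direction = atan2(-0.425, 0.509) = 320° (azimuth of n's horizontal projection).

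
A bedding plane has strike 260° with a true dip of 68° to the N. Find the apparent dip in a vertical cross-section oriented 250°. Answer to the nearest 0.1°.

The section lies 10° from the strike.
tan α = tan 68° × sin 10° = 2.4751 × 0.1736 = 0.4298
apparent dip = arctan 0.4298 = 23.26°

23.3°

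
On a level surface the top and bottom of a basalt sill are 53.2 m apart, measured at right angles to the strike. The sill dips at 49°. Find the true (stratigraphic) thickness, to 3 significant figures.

40.2 m

True thickness t = w · sin(dip) = 53.2 × sin 49°
t = 53.2 × 0.7547 = 40.151 m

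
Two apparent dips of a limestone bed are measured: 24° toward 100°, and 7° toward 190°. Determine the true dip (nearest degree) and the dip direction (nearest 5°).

Represent each trace as a vector plunging at its apparent dip toward its trend (east-north-up frame): v₁ = (0.900, -0.159, -0.407), v₂ = (-0.172, -0.977, -0.122).
Cross product v₁ × v₂ gives the pole to the plane: n ∝ (0.378, -0.180, 0.907).
tan δ = √(n_x²+n_y²)/n_z = 0.419/0.907, so δ = 24.8°.
Dip direction = atan2(0.378, -0.180) = 115° (azimuth of n's horizontal projection).

true dip 25°, dip direction 115°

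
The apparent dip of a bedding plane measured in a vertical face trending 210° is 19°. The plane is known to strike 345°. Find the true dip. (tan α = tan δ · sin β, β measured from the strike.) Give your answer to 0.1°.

The section is 45° from the strike.
tan(true dip) = tan 19° / sin 45° = 0.4870
δ = arctan(0.4870) = 25.96°

26.0°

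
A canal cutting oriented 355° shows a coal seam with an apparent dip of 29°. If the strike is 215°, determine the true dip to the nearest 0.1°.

The section is 40° from the strike.
tan(true dip) = tan 29° / sin 40° = 0.8624
true dip = arctan 0.8624 = 40.77°

40.8°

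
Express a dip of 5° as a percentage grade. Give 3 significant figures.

grade % = 100 × tan 5° = 100 × 0.0875

8.75%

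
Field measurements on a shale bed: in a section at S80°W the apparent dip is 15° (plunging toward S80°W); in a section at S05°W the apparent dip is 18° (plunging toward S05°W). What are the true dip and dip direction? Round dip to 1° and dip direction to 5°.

true dip 21°, dip direction 215°

Represent each trace as a vector plunging at its apparent dip toward its trend (east-north-up frame): v₁ = (-0.951, -0.168, -0.259), v₂ = (-0.083, -0.947, -0.309).
n = v₁ × v₂ = (-0.193, -0.272, 0.887) (taken with n_z > 0).
tan δ = √(n_x²+n_y²)/n_z = 0.334/0.887, so δ = 20.6°.
The horizontal component of n points toward azimuth atan2(n_x, n_y) = 215°, the dip direction.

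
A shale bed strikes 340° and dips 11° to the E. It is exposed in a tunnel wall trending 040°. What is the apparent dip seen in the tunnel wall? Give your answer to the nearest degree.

10°

The strike is 340° and the section trends 040°; the acute angle between them is β = 60°.
tan α = tan 11° × sin 60° = 0.1944 × 0.8660 = 0.1683
apparent dip = arctan 0.1683 = 9.56°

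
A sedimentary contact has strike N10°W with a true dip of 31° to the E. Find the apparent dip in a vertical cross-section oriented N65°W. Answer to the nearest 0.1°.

Angle between strike (N10°W) and section (N65°W): β = 55°.
tan(apparent dip) = tan 31° · sin 55° = 0.4922
apparent dip = arctan 0.4922 = 26.21°

26.2°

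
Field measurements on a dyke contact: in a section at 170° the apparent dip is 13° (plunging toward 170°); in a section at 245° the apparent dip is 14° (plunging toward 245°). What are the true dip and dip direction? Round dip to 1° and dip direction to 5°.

true dip 17°, dip direction 210°

The two traces are lines in the plane: v₁ = (sin 170°·cos 13°, cos 170°·cos 13°, −sin 13°), v₂ = (sin 245°·cos 14°, cos 245°·cos 14°, −sin 14°).
The plane normal is n = v₁ × v₂ ∝ (-0.140, -0.239, 0.913).
True dip = arccos(n_z / |n|) = arccos(0.9570) = 16.9°.
Dip direction = atan2(-0.140, -0.239) = 210° (azimuth of n's horizontal projection).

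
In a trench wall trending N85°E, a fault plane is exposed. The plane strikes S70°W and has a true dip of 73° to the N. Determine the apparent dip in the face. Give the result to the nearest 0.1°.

40.2°

Angle between strike (S70°W) and section (N85°E): β = 15°.
tan(apparent dip) = tan 73° · sin 15° = 0.8466
α = arctan(0.8466) = 40.25°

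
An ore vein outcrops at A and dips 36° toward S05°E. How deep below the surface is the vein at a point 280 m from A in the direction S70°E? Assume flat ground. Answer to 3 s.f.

The hole lies 65° from the dip direction, so the down-dip offset is 280 × cos 65° = 118.33 m.
Depth = down-dip offset × tan(dip) = 118.33 × tan 36° = 118.33 × 0.7265
Depth = 85.97 m

86.0 m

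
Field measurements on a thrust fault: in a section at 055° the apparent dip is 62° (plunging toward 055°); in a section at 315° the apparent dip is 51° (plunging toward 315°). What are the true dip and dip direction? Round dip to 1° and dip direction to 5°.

true dip 68°, dip direction 015°

Represent each trace as a vector plunging at its apparent dip toward its trend (east-north-up frame): v₁ = (0.385, 0.269, -0.883), v₂ = (-0.445, 0.445, -0.777).
n = v₁ × v₂ = (0.184, 0.692, 0.291) (taken with n_z > 0).
True dip = arccos(n_z / |n|) = arccos(0.3766) = 67.9°.
The horizontal component of n points toward azimuth atan2(n_x, n_y) = 15°, the dip direction.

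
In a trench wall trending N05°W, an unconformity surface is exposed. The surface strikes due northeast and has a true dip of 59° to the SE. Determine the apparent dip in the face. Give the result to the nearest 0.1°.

51.9°

Angle between strike (due northeast) and section (N05°W): β = 50°.
tan α = tan 59° × sin 50° = 1.6643 × 0.7660 = 1.2749
apparent dip = arctan 1.2749 = 51.89°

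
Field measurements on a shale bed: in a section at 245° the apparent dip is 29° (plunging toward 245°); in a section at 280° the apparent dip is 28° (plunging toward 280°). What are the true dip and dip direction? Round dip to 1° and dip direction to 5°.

true dip 30°, dip direction 260°

Each apparent-dip line lies in the plane. As unit vectors (x east, y north, z up), v₁ plunges 29°→245° and v₂ plunges 28°→280°.
Cross product v₁ × v₂ gives the pole to the plane: n ∝ (-0.248, -0.049, 0.443).
tan δ = √(n_x²+n_y²)/n_z = 0.253/0.443, so δ = 29.7°.
Dip direction = atan2(-0.248, -0.049) = 259° (azimuth of n's horizontal projection).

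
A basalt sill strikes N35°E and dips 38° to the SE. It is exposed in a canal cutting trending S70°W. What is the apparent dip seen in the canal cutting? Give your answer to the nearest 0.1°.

The strike is N35°E and the section trends S70°W; the acute angle between them is β = 35°.
tan α = tan 38° × sin 35° = 0.7813 × 0.5736 = 0.4481
apparent dip = arctan 0.4481 = 24.14°

24.1°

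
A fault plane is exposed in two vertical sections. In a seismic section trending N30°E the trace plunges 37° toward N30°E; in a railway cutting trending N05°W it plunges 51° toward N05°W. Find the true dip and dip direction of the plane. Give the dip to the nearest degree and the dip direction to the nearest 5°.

true dip 53°, dip direction 335°

Represent each trace as a vector plunging at its apparent dip toward its trend (east-north-up frame): v₁ = (0.399, 0.692, -0.602), v₂ = (-0.055, 0.627, -0.777).
n = v₁ × v₂ = (-0.160, 0.343, 0.288) (taken with n_z > 0).
Dip δ = arctan(|n_h|/n_z) = arctan(0.379/0.288) = 52.7°.
Dip direction = azimuth of (n_x, n_y) = atan2(-0.160, 0.343) = 335°.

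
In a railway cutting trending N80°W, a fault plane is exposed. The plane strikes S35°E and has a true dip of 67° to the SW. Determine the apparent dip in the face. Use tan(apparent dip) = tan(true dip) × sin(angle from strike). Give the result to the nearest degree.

Angle between strike (S35°E) and section (N80°W): β = 45°.
tan(apparent dip) = tan 67° · sin 45° = 1.6658
α = arctan(1.6658) = 59.02°

59°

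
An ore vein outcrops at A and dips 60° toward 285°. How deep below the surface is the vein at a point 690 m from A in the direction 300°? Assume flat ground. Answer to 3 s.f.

The hole lies 15° from the dip direction, so the down-dip offset is 690 × cos 15° = 666.49 m.
Depth = down-dip offset × tan(dip) = 666.49 × tan 60° = 666.49 × 1.7321
Depth = 1154.39 m

1150 m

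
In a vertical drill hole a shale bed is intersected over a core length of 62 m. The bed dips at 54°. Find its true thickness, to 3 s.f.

True thickness t = h · cos(dip) = 62 × cos 54°
t = 62 × 0.5878 = 36.443 m

36.4 m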